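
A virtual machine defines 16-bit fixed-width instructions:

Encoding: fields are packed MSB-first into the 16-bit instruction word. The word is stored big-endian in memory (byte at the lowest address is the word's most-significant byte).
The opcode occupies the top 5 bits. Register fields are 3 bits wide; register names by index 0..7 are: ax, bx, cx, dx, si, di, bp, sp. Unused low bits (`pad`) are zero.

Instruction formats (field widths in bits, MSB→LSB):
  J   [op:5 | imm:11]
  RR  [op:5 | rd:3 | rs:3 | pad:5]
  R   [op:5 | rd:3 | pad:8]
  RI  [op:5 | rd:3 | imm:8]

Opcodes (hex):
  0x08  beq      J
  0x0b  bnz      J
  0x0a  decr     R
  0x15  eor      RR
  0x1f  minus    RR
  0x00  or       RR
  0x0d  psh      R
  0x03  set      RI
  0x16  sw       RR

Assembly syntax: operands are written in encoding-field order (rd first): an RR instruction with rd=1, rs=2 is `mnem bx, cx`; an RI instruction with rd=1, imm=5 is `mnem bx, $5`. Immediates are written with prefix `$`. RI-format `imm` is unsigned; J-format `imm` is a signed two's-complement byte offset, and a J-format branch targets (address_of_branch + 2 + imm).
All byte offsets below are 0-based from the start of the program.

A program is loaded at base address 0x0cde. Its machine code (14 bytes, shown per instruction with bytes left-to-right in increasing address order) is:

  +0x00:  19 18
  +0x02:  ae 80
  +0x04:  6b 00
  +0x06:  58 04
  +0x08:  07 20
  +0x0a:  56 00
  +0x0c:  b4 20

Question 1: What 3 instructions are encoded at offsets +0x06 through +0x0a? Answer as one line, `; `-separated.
bnz $4; or sp, bx; decr bp

[06] 58 04 → 0x5804
  op=0x5804>>11=0xb ⇒ bnz (J)
  imm@[10:0]=0x4 ⇒ $4
[08] 07 20 → 0x0720
  op=0x0720>>11=0x0 ⇒ or (RR)
  rd@[10:8]=0x7 ⇒ sp
  rs@[7:5]=0x1 ⇒ bx
[0a] 56 00 → 0x5600
  op=0x5600>>11=0xa ⇒ decr (R)
  rd@[10:8]=0x6 ⇒ bp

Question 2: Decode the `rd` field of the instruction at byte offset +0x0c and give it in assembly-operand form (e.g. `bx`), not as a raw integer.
si

+0x0c: b4 20 ⇒ word 0xb420 (big)
  top 5b → 0x16 → sw [RR]
  [10:8] rd=4 = si
  [7:5] rs=1 = bx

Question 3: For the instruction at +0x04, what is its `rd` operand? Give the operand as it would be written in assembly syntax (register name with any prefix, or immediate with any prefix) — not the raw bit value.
dx

+0x04: 6b 00 ⇒ word 0x6b00 (big)
  top 5b → 0xd → psh [R]
  rd: (w>>8)&0x7=0x3 → dx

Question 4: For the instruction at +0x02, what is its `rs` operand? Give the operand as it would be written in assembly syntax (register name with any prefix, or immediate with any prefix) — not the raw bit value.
si

[02] ae 80 → 0xae80
  op=0xae80>>11=0x15 ⇒ eor (RR)
  [10:8] rd=6 = bp
  [7:5] rs=4 = si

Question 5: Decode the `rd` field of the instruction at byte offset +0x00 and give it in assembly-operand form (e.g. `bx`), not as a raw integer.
bx

off 0x00: read 19 18 as big → 0x1918
  op=0x1918>>11=0x3 ⇒ set (RI)
  [10:8] rd=1 = bx
  [7:0] imm=24 = $24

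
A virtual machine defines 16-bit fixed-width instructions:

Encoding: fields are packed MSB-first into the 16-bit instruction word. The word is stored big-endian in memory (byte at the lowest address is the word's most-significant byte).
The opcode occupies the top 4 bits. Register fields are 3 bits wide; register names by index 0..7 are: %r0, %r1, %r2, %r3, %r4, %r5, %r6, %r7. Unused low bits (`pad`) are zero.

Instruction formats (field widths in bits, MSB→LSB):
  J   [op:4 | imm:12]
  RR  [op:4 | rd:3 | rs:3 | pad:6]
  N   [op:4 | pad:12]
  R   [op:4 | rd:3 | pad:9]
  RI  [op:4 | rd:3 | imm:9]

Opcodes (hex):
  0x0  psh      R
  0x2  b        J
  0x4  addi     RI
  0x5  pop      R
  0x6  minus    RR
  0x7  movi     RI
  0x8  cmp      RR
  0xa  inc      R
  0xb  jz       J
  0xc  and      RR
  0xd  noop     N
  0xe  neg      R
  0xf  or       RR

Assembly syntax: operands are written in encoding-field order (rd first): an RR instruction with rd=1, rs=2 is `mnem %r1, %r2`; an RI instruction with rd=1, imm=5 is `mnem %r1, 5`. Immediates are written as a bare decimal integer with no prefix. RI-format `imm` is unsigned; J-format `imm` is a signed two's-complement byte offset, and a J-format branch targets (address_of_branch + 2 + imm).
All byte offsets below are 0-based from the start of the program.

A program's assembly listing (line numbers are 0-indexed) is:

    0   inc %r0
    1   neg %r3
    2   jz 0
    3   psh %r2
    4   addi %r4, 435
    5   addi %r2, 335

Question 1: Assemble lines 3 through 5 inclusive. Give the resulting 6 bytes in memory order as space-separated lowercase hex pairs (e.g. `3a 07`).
3. psh fields op=0x0:4|rd=2:3|pad=0:9 → word 0400h → 04 00
4. addi fields op=0x4:4|rd=4:3|imm=435:9 → word 49b3h → 49 b3
5. addi fields op=0x4:4|rd=2:3|imm=335:9 → word 454fh → 45 4f

04 00 49 b3 45 4f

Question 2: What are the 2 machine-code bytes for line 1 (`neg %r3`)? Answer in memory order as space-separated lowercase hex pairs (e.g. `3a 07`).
e6 00

1. neg fields op=0xe:4|rd=3:3|pad=0:9 → word e600h → e6 00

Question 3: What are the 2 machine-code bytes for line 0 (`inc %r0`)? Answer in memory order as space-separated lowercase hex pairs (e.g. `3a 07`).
a0 00

L0: inc op=0xa:4|rd=0:3|pad=0:9 ⇒ 0xa000 ⇒ big a0 00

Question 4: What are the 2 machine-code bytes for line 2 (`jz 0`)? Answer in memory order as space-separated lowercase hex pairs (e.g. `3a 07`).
L2: jz op=0xb:4|imm=0:12 ⇒ 0xb000 ⇒ big b0 00

b0 00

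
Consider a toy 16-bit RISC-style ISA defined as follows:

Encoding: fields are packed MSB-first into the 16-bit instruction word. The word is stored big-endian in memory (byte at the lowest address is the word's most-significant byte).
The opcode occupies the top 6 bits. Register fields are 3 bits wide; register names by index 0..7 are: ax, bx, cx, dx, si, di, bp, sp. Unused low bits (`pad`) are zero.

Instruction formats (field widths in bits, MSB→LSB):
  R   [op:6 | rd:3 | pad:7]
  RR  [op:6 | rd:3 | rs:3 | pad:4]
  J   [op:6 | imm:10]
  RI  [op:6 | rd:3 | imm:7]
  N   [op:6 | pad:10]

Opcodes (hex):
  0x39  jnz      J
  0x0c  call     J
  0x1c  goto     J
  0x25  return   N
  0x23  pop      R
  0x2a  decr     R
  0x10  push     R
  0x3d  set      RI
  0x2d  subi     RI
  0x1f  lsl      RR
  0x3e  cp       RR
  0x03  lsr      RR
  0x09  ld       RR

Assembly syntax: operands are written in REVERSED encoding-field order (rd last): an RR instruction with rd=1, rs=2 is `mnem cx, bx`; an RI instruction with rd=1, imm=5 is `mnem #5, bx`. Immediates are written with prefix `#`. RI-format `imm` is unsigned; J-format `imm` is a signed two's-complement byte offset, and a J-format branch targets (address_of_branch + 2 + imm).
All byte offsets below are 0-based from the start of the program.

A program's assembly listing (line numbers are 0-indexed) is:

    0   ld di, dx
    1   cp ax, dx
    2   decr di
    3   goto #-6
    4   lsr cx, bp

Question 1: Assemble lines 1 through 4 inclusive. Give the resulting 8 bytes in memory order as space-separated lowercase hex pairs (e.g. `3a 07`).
f9 80 aa 80 73 fa 0f 20

line 1 (cp): pack op=0x3e:6|rd=3:3|rs=0:3|pad=0:4 = 0xf980; big→ f9 80
line 2 (decr): pack op=0x2a:6|rd=5:3|pad=0:7 = 0xaa80; big→ aa 80
line 3 (goto): pack op=0x1c:6|imm=-6:10 = 0x73fa; big→ 73 fa
line 4 (lsr): pack op=0x3:6|rd=6:3|rs=2:3|pad=0:4 = 0x0f20; big→ 0f 20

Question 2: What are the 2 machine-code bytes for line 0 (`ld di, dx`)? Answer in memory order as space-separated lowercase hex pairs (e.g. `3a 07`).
line 0 (ld): pack op=0x9:6|rd=3:3|rs=5:3|pad=0:4 = 0x25d0; big→ 25 d0

25 d0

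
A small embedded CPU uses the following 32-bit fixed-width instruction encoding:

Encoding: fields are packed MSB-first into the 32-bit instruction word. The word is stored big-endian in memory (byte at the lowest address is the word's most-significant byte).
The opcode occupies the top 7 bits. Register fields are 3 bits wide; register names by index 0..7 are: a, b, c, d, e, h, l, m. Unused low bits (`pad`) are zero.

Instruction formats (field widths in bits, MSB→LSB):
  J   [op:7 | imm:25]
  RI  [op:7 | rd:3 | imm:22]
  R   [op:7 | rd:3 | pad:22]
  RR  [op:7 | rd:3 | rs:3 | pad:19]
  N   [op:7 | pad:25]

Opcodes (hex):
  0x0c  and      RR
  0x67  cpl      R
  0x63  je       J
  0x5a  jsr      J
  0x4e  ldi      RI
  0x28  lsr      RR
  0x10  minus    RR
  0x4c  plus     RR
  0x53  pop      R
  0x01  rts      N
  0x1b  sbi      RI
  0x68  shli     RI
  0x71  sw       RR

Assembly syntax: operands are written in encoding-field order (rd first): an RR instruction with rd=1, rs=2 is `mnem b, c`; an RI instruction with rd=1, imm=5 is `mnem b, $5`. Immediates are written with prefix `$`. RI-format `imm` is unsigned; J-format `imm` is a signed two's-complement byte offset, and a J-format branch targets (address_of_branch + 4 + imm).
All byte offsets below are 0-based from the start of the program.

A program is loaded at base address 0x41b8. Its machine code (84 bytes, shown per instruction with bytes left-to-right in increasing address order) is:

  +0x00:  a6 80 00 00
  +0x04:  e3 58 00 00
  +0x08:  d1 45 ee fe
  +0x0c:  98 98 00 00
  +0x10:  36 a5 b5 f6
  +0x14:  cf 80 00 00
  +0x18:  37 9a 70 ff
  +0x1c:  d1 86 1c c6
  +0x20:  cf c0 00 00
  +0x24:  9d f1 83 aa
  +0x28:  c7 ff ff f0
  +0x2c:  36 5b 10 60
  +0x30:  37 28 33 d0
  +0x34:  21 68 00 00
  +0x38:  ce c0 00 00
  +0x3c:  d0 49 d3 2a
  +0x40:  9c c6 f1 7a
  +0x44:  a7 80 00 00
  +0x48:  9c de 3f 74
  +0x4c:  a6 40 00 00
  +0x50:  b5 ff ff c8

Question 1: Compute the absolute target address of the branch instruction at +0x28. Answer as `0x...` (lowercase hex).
0x41d4

@+28  big-endian(c7 ff ff f0) = 0xc7fffff0
  opcode bits[31:25]=0x63: je/J
  [24:0] imm=33554416 (s25→-16) = $-16
  target = base 0x41b8 + off 0x28 + 4 + imm -16 = 0x41d4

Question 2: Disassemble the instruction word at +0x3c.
+0x3c: d0 49 d3 2a ⇒ word 0xd049d32a (big)
  op=0xd049d32a>>25=0x68 ⇒ shli (RI)
  [24:22] rd=1 = b
  [21:0] imm=643882 = $643882

shli b, $643882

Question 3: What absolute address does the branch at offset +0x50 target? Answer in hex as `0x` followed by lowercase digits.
@+50  big-endian(b5 ff ff c8) = 0xb5ffffc8
  op=0xb5ffffc8>>25=0x5a ⇒ jsr (J)
  imm: (w>>0)&0x1ffffff=0x1ffffc8 (s25→-56) → $-56
  target = base 0x41b8 + off 0x50 + 4 + imm -56 = 0x41d4

0x41d4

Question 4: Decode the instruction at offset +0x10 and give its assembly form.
sbi c, $2471414

off 0x10: read 36 a5 b5 f6 as big → 0x36a5b5f6
  top 7b → 0x1b → sbi [RI]
  [24:22] rd=2 = c
  [21:0] imm=2471414 = $2471414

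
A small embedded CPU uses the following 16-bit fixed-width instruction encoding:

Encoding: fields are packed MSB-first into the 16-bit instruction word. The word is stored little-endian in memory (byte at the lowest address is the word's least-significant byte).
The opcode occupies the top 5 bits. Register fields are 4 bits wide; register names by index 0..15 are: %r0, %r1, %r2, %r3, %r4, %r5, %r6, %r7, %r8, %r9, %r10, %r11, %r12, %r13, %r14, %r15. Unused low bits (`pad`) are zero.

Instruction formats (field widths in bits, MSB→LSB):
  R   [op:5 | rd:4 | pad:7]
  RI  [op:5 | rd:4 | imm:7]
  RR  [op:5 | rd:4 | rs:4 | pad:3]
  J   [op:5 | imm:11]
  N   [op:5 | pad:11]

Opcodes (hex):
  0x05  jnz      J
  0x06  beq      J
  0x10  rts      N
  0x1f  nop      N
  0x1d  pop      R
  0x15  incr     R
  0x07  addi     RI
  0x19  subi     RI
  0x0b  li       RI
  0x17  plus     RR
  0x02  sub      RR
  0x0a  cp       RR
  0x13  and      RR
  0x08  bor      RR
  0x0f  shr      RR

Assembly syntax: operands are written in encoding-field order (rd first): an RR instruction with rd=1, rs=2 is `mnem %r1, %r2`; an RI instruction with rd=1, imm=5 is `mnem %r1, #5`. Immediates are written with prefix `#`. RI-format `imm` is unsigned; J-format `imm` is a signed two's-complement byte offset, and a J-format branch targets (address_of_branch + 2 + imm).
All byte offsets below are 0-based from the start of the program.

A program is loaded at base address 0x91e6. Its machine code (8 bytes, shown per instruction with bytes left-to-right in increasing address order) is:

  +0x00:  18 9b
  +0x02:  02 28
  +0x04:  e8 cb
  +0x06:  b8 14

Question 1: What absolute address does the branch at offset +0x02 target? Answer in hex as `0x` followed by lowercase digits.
[02] 02 28 → 0x2802
  opcode bits[15:11]=0x5: jnz/J
  imm: (w>>0)&0x7ff=0x2 → #2
  target = base 0x91e6 + off 0x02 + 2 + imm 2 = 0x91ec

0x91ec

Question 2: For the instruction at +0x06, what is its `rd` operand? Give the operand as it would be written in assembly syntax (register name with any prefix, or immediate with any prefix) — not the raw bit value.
@+06  little-endian(b8 14) = 0x14b8
  top 5b → 0x2 → sub [RR]
  rd: (w>>7)&0xf=0x9 → %r9
  rs: (w>>3)&0xf=0x7 → %r7

%r9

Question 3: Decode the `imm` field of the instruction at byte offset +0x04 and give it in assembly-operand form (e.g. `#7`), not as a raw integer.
#104

[04] e8 cb → 0xcbe8
  top 5b → 0x19 → subi [RI]
  rd@[10:7]=0x7 ⇒ %r7
  imm@[6:0]=0x68 ⇒ #104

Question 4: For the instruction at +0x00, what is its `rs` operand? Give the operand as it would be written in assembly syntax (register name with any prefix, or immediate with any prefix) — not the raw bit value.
%r3

@+00  little-endian(18 9b) = 0x9b18
  opcode bits[15:11]=0x13: and/RR
  rd@[10:7]=0x6 ⇒ %r6
  rs@[6:3]=0x3 ⇒ %r3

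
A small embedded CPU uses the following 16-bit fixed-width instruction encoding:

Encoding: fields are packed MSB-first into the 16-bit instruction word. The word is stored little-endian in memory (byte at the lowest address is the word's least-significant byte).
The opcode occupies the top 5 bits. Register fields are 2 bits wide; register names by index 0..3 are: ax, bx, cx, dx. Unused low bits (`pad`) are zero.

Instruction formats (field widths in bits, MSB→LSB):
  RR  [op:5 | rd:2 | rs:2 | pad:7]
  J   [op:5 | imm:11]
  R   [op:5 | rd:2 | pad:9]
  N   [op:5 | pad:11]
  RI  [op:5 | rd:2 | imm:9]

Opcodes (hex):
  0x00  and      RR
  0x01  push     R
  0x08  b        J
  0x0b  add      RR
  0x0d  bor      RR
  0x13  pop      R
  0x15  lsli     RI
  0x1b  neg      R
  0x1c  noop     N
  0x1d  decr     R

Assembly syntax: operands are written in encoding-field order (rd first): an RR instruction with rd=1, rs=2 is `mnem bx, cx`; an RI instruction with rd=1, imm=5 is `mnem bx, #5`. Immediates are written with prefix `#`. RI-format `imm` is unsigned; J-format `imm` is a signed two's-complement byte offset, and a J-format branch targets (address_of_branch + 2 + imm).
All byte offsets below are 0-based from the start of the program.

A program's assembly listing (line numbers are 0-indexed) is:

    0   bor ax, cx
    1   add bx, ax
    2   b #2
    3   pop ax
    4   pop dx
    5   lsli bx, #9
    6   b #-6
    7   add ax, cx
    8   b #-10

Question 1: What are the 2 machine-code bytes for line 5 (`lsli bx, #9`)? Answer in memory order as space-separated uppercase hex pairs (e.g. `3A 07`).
09 AA

L5: lsli op=0x15:5|rd=1:2|imm=9:9 ⇒ 0xaa09 ⇒ little 09 aa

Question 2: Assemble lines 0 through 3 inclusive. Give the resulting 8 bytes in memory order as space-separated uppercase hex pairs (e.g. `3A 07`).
line 0 (bor): pack op=0xd:5|rd=0:2|rs=2:2|pad=0:7 = 0x6900; little→ 00 69
line 1 (add): pack op=0xb:5|rd=1:2|rs=0:2|pad=0:7 = 0x5a00; little→ 00 5a
line 2 (b): pack op=0x8:5|imm=2:11 = 0x4002; little→ 02 40
line 3 (pop): pack op=0x13:5|rd=0:2|pad=0:9 = 0x9800; little→ 00 98

00 69 00 5A 02 40 00 98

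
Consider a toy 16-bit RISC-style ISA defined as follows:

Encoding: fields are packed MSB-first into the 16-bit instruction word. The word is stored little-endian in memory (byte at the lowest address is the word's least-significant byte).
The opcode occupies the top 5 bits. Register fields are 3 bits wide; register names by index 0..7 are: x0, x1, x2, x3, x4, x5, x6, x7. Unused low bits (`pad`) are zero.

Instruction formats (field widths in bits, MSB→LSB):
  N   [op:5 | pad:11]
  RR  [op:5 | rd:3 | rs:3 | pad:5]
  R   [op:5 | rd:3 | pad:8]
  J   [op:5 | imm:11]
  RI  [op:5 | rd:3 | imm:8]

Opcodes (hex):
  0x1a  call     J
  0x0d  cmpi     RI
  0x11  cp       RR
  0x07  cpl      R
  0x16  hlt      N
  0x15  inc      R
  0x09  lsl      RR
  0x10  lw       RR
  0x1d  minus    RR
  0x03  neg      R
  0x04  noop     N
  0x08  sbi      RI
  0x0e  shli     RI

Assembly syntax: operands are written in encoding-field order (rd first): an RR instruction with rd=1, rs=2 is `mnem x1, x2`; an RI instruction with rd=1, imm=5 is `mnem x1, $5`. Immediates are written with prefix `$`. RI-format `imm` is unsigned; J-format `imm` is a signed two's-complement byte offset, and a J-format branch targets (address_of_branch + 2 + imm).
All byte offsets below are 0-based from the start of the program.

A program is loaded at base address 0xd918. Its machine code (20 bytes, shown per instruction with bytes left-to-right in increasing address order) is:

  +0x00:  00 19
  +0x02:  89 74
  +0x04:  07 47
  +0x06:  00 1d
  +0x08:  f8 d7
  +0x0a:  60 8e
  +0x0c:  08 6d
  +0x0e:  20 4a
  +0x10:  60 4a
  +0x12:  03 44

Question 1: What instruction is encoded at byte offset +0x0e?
lsl x2, x1

off 0x0e: read 20 4a as little → 0x4a20
  opcode bits[15:11]=0x9: lsl/RR
  rd@[10:8]=0x2 ⇒ x2
  rs@[7:5]=0x1 ⇒ x1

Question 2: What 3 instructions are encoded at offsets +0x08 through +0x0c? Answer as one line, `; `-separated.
call $-8; cp x6, x3; cmpi x5, $8

@+08  little-endian(f8 d7) = 0xd7f8
  top 5b → 0x1a → call [J]
  [10:0] imm=2040 (s11→-8) = $-8
@+0a  little-endian(60 8e) = 0x8e60
  top 5b → 0x11 → cp [RR]
  [10:8] rd=6 = x6
  [7:5] rs=3 = x3
@+0c  little-endian(08 6d) = 0x6d08
  top 5b → 0xd → cmpi [RI]
  [10:8] rd=5 = x5
  [7:0] imm=8 = $8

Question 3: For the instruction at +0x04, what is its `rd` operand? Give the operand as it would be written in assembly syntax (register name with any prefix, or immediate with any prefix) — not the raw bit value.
[04] 07 47 → 0x4707
  opcode bits[15:11]=0x8: sbi/RI
  rd@[10:8]=0x7 ⇒ x7
  imm@[7:0]=0x7 ⇒ $7

x7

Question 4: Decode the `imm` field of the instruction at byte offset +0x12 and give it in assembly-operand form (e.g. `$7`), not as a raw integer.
$3

@+12  little-endian(03 44) = 0x4403
  top 5b → 0x8 → sbi [RI]
  [10:8] rd=4 = x4
  [7:0] imm=3 = $3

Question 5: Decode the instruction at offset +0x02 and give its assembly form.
shli x4, $137

+0x02: 89 74 ⇒ word 0x7489 (little)
  opcode bits[15:11]=0xe: shli/RI
  rd@[10:8]=0x4 ⇒ x4
  imm@[7:0]=0x89 ⇒ $137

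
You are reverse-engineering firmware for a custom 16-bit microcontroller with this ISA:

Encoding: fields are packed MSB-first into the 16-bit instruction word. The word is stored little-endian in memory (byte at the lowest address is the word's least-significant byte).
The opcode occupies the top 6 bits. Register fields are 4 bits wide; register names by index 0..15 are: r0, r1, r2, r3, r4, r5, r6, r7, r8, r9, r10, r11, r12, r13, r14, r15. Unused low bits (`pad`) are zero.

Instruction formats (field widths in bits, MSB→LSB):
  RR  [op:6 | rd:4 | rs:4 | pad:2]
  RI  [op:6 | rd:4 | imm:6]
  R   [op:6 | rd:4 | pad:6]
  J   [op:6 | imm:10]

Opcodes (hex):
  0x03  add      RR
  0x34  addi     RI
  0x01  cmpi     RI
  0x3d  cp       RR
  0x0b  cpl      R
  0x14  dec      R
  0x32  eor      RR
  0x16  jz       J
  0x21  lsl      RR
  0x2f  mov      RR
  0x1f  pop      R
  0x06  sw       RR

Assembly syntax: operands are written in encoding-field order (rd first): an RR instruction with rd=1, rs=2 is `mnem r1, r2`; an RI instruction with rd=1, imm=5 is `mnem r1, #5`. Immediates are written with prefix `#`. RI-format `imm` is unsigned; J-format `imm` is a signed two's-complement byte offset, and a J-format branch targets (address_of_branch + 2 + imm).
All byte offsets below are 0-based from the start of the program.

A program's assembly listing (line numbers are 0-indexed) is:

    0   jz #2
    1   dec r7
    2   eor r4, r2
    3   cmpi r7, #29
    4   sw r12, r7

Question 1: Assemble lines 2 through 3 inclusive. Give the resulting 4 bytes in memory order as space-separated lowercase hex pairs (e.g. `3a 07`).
08 c9 dd 05

2. eor fields op=0x32:6|rd=4:4|rs=2:4|pad=0:2 → word c908h → 08 c9
3. cmpi fields op=0x1:6|rd=7:4|imm=29:6 → word 05ddh → dd 05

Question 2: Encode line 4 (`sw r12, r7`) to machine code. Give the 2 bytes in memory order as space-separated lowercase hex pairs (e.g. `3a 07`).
L4: sw op=0x6:6|rd=12:4|rs=7:4|pad=0:2 ⇒ 0x1b1c ⇒ little 1c 1b

1c 1b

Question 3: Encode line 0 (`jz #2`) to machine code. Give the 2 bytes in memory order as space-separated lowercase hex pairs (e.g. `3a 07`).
line 0 (jz): pack op=0x16:6|imm=2:10 = 0x5802; little→ 02 58

02 58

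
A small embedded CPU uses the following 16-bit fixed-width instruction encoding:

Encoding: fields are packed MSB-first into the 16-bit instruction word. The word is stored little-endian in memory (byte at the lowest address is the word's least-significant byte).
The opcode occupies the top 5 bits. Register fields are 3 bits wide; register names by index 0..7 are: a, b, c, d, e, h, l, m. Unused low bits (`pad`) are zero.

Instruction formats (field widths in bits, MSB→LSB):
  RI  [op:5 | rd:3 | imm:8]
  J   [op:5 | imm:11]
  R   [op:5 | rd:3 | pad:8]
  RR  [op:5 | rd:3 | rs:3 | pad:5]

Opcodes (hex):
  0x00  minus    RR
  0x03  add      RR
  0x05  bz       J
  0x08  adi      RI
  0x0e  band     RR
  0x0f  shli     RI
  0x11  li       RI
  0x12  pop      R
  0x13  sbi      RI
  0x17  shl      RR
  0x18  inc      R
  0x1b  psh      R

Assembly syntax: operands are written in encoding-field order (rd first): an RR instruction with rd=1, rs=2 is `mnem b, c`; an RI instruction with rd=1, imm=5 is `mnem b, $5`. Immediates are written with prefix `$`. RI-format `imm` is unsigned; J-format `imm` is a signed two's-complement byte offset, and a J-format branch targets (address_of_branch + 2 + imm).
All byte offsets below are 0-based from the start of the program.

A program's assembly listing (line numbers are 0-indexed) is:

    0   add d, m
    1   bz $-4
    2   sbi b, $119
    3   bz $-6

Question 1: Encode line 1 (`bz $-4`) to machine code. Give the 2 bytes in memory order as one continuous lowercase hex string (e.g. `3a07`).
fc2f

line 1 (bz): pack op=0x5:5|imm=-4:11 = 0x2ffc; little→ fc 2f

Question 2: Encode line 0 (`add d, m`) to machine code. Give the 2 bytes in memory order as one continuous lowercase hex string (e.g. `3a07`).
L0: add op=0x3:5|rd=3:3|rs=7:3|pad=0:5 ⇒ 0x1be0 ⇒ little e0 1b

e01b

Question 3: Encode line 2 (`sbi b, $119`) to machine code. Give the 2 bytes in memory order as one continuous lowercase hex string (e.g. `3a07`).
7799

L2: sbi op=0x13:5|rd=1:3|imm=119:8 ⇒ 0x9977 ⇒ little 77 99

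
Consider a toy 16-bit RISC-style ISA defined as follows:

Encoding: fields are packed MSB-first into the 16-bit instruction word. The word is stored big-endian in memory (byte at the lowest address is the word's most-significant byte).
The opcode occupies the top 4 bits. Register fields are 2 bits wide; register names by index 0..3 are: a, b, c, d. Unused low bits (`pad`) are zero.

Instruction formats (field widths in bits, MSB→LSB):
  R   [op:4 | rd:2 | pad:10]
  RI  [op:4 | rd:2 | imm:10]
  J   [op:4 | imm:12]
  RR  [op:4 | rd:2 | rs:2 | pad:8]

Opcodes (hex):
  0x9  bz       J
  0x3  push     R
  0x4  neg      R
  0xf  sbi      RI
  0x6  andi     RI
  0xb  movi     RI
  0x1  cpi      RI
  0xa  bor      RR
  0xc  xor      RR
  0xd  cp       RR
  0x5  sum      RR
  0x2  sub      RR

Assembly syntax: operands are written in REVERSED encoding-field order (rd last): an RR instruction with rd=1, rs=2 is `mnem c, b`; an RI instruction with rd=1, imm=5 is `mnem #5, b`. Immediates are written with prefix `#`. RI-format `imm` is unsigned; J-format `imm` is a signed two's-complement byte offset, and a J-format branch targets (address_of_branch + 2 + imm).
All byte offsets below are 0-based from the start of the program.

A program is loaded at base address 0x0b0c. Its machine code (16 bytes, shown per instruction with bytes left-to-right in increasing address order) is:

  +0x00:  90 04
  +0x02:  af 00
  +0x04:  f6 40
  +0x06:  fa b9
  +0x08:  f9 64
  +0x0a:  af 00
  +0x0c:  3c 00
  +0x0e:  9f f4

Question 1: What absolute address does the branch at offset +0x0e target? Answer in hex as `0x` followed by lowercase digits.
[0e] 9f f4 → 0x9ff4
  top 4b → 0x9 → bz [J]
  imm@[11:0]=0xff4 (s12→-12) ⇒ #-12
  target = base 0x0b0c + off 0x0e + 2 + imm -12 = 0x0b10

0x0b10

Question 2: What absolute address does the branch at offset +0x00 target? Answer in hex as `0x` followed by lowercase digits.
0x0b12

[00] 90 04 → 0x9004
  top 4b → 0x9 → bz [J]
  imm: (w>>0)&0xfff=0x4 → #4
  target = base 0x0b0c + off 0x00 + 2 + imm 4 = 0x0b12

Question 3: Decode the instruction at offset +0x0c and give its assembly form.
+0x0c: 3c 00 ⇒ word 0x3c00 (big)
  opcode bits[15:12]=0x3: push/R
  rd: (w>>10)&0x3=0x3 → d

push d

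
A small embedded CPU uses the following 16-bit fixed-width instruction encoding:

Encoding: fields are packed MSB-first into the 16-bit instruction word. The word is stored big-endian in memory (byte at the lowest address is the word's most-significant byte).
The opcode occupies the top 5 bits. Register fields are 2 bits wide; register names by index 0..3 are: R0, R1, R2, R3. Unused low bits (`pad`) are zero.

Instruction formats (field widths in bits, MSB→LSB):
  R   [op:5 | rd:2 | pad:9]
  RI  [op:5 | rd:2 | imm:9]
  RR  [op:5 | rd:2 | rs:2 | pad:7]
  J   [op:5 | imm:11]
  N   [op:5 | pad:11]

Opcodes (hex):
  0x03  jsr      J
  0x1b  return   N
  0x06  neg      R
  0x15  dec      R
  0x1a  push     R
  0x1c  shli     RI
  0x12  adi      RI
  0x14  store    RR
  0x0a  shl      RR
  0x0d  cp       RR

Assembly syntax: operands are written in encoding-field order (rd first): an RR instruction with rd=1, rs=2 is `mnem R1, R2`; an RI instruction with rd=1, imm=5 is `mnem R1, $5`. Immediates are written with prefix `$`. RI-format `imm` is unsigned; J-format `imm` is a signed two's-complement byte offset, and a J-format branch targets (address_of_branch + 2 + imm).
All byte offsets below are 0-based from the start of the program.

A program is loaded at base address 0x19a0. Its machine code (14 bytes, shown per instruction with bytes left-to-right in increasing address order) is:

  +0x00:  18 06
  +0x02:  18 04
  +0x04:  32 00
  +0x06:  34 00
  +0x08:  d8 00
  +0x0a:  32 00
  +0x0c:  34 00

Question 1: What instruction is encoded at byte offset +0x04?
[04] 32 00 → 0x3200
  top 5b → 0x6 → neg [R]
  [10:9] rd=1 = R1

neg R1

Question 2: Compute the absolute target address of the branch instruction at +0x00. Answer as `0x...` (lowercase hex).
0x19a8

+0x00: 18 06 ⇒ word 0x1806 (big)
  top 5b → 0x3 → jsr [J]
  imm@[10:0]=0x6 ⇒ $6
  target = base 0x19a0 + off 0x00 + 2 + imm 6 = 0x19a8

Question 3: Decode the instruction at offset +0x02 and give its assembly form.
jsr $4

+0x02: 18 04 ⇒ word 0x1804 (big)
  top 5b → 0x3 → jsr [J]
  [10:0] imm=4 = $4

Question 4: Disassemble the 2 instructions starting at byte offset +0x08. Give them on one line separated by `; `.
@+08  big-endian(d8 00) = 0xd800
  opcode bits[15:11]=0x1b: return/N
@+0a  big-endian(32 00) = 0x3200
  opcode bits[15:11]=0x6: neg/R
  [10:9] rd=1 = R1

return; neg R1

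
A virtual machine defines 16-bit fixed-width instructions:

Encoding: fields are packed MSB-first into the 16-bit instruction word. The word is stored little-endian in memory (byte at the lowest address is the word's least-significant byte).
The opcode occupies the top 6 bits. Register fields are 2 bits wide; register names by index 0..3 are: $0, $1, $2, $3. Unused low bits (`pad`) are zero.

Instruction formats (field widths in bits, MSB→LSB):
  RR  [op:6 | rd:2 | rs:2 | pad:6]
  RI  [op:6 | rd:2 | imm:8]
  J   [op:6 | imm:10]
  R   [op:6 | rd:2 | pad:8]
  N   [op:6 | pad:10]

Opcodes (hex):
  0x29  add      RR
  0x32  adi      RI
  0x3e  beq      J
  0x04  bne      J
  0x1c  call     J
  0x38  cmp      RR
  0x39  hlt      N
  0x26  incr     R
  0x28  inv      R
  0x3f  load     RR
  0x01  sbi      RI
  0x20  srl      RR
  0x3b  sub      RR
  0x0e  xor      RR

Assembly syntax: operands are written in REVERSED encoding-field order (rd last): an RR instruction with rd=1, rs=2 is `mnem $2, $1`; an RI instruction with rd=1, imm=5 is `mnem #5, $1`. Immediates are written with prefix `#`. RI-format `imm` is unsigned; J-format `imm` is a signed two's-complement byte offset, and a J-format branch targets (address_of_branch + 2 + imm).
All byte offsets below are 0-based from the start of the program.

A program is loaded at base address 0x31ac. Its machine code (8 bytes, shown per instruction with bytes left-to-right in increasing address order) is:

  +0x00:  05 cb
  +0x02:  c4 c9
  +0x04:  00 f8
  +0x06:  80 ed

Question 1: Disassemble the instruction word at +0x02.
adi #196, $1

+0x02: c4 c9 ⇒ word 0xc9c4 (little)
  op=0xc9c4>>10=0x32 ⇒ adi (RI)
  [9:8] rd=1 = $1
  [7:0] imm=196 = #196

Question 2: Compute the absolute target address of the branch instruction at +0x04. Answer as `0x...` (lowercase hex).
+0x04: 00 f8 ⇒ word 0xf800 (little)
  top 6b → 0x3e → beq [J]
  imm@[9:0]=0x0 ⇒ #0
  target = base 0x31ac + off 0x04 + 2 + imm 0 = 0x31b2

0x31b2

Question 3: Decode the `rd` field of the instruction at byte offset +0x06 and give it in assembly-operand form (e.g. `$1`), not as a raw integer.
$1

+0x06: 80 ed ⇒ word 0xed80 (little)
  opcode bits[15:10]=0x3b: sub/RR
  rd: (w>>8)&0x3=0x1 → $1
  rs: (w>>6)&0x3=0x2 → $2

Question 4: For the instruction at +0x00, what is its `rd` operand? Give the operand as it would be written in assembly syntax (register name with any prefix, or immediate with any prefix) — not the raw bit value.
$3

+0x00: 05 cb ⇒ word 0xcb05 (little)
  op=0xcb05>>10=0x32 ⇒ adi (RI)
  rd@[9:8]=0x3 ⇒ $3
  imm@[7:0]=0x5 ⇒ #5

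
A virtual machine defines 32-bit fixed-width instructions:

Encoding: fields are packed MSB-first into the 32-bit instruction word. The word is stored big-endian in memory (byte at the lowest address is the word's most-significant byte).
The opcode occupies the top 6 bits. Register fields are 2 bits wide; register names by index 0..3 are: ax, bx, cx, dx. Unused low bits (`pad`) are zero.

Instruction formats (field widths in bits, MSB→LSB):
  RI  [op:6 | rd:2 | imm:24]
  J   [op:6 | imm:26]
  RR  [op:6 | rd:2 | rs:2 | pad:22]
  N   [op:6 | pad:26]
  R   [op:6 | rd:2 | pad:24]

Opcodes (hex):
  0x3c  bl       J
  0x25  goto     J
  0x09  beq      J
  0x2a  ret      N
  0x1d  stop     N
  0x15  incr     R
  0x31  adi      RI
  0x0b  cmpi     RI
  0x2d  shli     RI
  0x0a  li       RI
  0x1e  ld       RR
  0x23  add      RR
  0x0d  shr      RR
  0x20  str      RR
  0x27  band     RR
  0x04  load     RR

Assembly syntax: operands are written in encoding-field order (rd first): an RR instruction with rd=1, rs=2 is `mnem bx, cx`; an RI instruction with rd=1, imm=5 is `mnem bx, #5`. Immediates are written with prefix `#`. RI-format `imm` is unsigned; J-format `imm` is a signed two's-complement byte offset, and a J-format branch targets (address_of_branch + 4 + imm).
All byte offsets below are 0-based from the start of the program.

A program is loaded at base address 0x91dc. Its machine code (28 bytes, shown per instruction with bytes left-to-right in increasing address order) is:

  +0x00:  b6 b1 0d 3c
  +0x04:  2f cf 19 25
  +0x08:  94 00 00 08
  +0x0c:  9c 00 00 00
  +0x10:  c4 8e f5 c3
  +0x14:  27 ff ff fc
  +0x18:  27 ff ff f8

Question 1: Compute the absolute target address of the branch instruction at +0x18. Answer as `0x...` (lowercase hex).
[18] 27 ff ff f8 → 0x27fffff8
  opcode bits[31:26]=0x9: beq/J
  imm@[25:0]=0x3fffff8 (s26→-8) ⇒ #-8
  target = base 0x91dc + off 0x18 + 4 + imm -8 = 0x91f0

0x91f0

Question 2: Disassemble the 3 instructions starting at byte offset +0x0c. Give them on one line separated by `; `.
band ax, ax; adi ax, #9369027; beq #-4

[0c] 9c 00 00 00 → 0x9c000000
  opcode bits[31:26]=0x27: band/RR
  [25:24] rd=0 = ax
  [23:22] rs=0 = ax
[10] c4 8e f5 c3 → 0xc48ef5c3
  opcode bits[31:26]=0x31: adi/RI
  [25:24] rd=0 = ax
  [23:0] imm=9369027 = #9369027
[14] 27 ff ff fc → 0x27fffffc
  opcode bits[31:26]=0x9: beq/J
  [25:0] imm=67108860 (s26→-4) = #-4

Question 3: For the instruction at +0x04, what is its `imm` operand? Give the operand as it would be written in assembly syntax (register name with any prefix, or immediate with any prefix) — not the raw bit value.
#13572389

[04] 2f cf 19 25 → 0x2fcf1925
  opcode bits[31:26]=0xb: cmpi/RI
  rd@[25:24]=0x3 ⇒ dx
  imm@[23:0]=0xcf1925 ⇒ #13572389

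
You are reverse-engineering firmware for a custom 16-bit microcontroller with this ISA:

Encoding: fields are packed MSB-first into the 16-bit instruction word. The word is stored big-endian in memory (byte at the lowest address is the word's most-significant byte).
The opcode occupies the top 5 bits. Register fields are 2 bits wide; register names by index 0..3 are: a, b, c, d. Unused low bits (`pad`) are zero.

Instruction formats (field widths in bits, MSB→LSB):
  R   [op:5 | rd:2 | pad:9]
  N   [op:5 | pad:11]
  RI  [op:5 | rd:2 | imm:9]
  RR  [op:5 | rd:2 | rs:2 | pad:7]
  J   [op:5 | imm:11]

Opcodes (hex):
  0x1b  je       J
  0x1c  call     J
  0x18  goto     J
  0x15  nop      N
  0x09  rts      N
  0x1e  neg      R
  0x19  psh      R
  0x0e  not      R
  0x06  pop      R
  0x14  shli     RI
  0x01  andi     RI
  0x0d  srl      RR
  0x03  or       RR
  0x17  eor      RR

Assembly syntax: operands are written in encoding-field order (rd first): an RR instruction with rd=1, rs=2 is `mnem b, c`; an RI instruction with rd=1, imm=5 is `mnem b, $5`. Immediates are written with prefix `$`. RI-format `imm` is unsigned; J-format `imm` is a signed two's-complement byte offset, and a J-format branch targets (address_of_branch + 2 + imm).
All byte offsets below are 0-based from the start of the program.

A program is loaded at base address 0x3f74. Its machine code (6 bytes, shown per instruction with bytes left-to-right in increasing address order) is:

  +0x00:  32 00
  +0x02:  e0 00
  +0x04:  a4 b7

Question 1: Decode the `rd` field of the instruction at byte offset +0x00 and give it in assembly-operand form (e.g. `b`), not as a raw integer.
b

[00] 32 00 → 0x3200
  op=0x3200>>11=0x6 ⇒ pop (R)
  [10:9] rd=1 = b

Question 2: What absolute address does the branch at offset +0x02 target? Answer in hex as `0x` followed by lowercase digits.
@+02  big-endian(e0 00) = 0xe000
  op=0xe000>>11=0x1c ⇒ call (J)
  imm@[10:0]=0x0 ⇒ $0
  target = base 0x3f74 + off 0x02 + 2 + imm 0 = 0x3f78

0x3f78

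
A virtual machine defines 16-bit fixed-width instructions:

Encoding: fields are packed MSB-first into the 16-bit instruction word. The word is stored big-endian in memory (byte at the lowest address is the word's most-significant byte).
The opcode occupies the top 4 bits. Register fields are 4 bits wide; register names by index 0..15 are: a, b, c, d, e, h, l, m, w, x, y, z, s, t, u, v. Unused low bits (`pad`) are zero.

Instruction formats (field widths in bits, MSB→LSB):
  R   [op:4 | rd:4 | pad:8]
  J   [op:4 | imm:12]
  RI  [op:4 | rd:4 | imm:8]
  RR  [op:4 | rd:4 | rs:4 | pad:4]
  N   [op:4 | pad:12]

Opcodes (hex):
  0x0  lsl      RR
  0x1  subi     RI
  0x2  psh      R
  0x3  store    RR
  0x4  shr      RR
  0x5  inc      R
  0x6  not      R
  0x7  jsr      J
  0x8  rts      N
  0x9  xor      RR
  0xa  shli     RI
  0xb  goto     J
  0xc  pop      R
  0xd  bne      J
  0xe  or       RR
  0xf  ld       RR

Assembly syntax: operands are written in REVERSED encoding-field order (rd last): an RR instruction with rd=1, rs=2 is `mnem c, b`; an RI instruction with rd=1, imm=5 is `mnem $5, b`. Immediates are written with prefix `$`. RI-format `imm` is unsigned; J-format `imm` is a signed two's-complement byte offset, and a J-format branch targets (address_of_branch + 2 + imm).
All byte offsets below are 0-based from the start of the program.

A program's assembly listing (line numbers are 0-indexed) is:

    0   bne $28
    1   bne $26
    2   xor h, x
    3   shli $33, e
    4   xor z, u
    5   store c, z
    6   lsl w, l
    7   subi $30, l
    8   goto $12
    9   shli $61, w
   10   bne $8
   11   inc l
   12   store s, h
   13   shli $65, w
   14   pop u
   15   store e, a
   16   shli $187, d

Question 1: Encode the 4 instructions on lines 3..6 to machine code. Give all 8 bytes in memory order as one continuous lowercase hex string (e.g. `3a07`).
L3: shli op=0xa:4|rd=4:4|imm=33:8 ⇒ 0xa421 ⇒ big a4 21
L4: xor op=0x9:4|rd=14:4|rs=11:4|pad=0:4 ⇒ 0x9eb0 ⇒ big 9e b0
L5: store op=0x3:4|rd=11:4|rs=2:4|pad=0:4 ⇒ 0x3b20 ⇒ big 3b 20
L6: lsl op=0x0:4|rd=6:4|rs=8:4|pad=0:4 ⇒ 0x0680 ⇒ big 06 80

a4219eb03b200680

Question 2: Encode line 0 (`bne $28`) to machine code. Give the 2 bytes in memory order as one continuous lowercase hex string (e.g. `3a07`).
d01c

line 0 (bne): pack op=0xd:4|imm=28:12 = 0xd01c; big→ d0 1c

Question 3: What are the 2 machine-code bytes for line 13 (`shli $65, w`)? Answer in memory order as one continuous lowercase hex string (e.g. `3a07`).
13. shli fields op=0xa:4|rd=8:4|imm=65:8 → word a841h → a8 41

a841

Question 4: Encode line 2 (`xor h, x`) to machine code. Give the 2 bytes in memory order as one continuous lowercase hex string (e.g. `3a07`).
L2: xor op=0x9:4|rd=9:4|rs=5:4|pad=0:4 ⇒ 0x9950 ⇒ big 99 50

9950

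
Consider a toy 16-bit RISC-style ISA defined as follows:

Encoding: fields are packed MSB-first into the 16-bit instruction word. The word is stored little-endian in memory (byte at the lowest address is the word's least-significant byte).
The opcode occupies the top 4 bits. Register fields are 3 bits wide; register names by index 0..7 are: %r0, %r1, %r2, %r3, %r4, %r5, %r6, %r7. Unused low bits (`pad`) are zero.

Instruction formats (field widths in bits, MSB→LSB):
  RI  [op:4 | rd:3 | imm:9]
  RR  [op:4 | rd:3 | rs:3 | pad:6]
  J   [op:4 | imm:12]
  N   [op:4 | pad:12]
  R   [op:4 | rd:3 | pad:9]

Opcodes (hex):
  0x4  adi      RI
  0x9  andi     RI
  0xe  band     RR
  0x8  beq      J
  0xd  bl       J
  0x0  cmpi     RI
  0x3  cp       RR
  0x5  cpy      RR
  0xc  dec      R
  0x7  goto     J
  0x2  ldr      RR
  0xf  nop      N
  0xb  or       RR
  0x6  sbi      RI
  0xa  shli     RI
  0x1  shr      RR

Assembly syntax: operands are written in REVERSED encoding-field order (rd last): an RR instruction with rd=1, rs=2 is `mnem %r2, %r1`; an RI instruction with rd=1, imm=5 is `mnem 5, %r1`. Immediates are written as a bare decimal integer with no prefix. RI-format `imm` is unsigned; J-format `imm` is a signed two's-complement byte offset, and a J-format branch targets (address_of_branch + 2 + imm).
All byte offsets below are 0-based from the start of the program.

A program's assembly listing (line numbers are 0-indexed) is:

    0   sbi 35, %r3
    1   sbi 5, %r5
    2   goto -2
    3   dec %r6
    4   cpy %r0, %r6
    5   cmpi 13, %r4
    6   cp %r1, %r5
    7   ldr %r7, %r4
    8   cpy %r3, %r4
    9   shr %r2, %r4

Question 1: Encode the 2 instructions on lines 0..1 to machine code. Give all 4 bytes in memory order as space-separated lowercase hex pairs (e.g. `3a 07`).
23 66 05 6a

L0: sbi op=0x6:4|rd=3:3|imm=35:9 ⇒ 0x6623 ⇒ little 23 66
L1: sbi op=0x6:4|rd=5:3|imm=5:9 ⇒ 0x6a05 ⇒ little 05 6a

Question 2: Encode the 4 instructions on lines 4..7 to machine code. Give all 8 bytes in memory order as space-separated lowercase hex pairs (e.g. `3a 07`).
00 5c 0d 08 40 3a c0 29

line 4 (cpy): pack op=0x5:4|rd=6:3|rs=0:3|pad=0:6 = 0x5c00; little→ 00 5c
line 5 (cmpi): pack op=0x0:4|rd=4:3|imm=13:9 = 0x080d; little→ 0d 08
line 6 (cp): pack op=0x3:4|rd=5:3|rs=1:3|pad=0:6 = 0x3a40; little→ 40 3a
line 7 (ldr): pack op=0x2:4|rd=4:3|rs=7:3|pad=0:6 = 0x29c0; little→ c0 29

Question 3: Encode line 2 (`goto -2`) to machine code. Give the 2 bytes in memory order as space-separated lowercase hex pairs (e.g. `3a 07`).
L2: goto op=0x7:4|imm=-2:12 ⇒ 0x7ffe ⇒ little fe 7f

fe 7f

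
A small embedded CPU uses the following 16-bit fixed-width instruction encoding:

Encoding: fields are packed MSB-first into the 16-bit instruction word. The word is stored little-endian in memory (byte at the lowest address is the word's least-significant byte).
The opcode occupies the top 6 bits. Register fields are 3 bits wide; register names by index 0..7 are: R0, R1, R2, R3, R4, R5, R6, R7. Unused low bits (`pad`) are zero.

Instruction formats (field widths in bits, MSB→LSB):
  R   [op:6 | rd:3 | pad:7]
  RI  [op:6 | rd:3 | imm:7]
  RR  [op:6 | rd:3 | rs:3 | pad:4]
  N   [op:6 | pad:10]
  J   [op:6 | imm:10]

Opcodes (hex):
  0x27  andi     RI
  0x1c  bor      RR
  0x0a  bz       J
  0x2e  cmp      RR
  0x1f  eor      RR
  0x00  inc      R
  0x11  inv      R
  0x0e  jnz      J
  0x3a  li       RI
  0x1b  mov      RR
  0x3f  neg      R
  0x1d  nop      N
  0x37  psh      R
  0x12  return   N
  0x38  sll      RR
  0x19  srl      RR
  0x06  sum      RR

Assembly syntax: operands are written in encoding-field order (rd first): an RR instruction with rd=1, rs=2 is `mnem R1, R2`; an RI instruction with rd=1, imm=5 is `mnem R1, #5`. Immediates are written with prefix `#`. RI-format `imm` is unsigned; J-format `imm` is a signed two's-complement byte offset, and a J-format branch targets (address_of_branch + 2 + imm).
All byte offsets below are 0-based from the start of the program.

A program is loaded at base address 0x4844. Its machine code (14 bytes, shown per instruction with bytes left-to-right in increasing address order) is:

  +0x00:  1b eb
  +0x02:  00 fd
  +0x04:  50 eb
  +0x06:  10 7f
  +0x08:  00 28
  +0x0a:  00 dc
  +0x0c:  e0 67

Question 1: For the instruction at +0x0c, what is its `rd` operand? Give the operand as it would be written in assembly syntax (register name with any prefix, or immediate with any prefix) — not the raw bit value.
+0x0c: e0 67 ⇒ word 0x67e0 (little)
  opcode bits[15:10]=0x19: srl/RR
  rd@[9:7]=0x7 ⇒ R7
  rs@[6:4]=0x6 ⇒ R6

R7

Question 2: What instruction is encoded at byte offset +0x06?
eor R6, R1

[06] 10 7f → 0x7f10
  op=0x7f10>>10=0x1f ⇒ eor (RR)
  rd: (w>>7)&0x7=0x6 → R6
  rs: (w>>4)&0x7=0x1 → R1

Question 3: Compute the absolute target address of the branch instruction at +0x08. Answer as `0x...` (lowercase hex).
@+08  little-endian(00 28) = 0x2800
  top 6b → 0xa → bz [J]
  imm: (w>>0)&0x3ff=0x0 → #0
  target = base 0x4844 + off 0x08 + 2 + imm 0 = 0x484e

0x484e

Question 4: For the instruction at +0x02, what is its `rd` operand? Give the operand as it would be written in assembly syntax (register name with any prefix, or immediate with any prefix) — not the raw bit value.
+0x02: 00 fd ⇒ word 0xfd00 (little)
  top 6b → 0x3f → neg [R]
  rd: (w>>7)&0x7=0x2 → R2

R2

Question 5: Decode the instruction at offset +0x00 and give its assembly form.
li R6, #27

@+00  little-endian(1b eb) = 0xeb1b
  op=0xeb1b>>10=0x3a ⇒ li (RI)
  rd@[9:7]=0x6 ⇒ R6
  imm@[6:0]=0x1b ⇒ #27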